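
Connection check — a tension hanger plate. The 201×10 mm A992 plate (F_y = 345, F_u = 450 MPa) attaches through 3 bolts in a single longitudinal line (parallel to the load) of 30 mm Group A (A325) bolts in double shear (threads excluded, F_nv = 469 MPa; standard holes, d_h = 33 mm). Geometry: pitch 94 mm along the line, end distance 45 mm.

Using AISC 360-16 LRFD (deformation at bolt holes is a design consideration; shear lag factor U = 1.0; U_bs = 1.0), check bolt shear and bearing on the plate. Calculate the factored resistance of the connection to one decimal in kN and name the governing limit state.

601.4 kN (bearing governs)

Bolt shear: A_b = π(30)²/4 = 706.86 mm². φR_n = 0.75 × 469 × 706.86 × 3 × 2 = 1491.8 kN.
Bearing (10 mm plate, F_u = 450 MPa): end bolts L_c = 45 − 33/2 = 28.5, R_n = min(1.2×28.5×10×450, 2.4×30×10×450) = 153.9 kN/bolt; interior L_c = 94 − 33 = 61, R_n = 324 kN/bolt. φR_n = 0.75 × (1×153.9 + 2×324) = 601.4 kN.
Governing: min(1491.8, 601.4) = 601.4 kN → bearing.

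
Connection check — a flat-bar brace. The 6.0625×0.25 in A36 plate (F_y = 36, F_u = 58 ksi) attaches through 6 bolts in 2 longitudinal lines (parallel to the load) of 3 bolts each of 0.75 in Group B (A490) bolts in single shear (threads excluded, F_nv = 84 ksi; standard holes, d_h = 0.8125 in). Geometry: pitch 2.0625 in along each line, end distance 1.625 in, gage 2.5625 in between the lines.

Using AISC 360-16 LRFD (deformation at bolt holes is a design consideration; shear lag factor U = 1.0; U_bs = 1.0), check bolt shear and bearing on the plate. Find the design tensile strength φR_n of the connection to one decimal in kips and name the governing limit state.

97.1 kips (bearing governs)

Bolt shear: A_b = π(0.75)²/4 = 0.44179 in². φR_n = 0.75 × 84 × 0.44179 × 6 × 1 = 167.0 kips.
Bearing (0.25 in plate, F_u = 58 ksi): end bolts L_c = 1.625 − 0.8125/2 = 1.21875, R_n = min(1.2×1.21875×0.25×58, 2.4×0.75×0.25×58) = 21.206 kips/bolt; interior L_c = 2.0625 − 0.8125 = 1.25, R_n = 21.75 kips/bolt. φR_n = 0.75 × (2×21.206 + 4×21.75) = 97.1 kips.
Governing: min(167.0, 97.1) = 97.1 kips → bearing.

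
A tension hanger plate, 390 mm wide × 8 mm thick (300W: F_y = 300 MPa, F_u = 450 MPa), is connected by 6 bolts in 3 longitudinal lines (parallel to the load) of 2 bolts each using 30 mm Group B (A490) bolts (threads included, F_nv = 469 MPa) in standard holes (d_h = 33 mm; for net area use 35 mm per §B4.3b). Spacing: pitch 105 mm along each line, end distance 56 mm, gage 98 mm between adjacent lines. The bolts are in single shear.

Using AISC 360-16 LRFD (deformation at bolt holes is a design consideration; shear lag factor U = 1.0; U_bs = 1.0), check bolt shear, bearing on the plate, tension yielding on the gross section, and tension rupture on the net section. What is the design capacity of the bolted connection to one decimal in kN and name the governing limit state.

Bolt shear: A_b = π(30)²/4 = 706.86 mm². φR_n = 0.75 × 469 × 706.86 × 6 × 1 = 1491.8 kN.
Bearing (8 mm plate, F_u = 450 MPa): end bolts L_c = 56 − 33/2 = 39.5, R_n = min(1.2×39.5×8×450, 2.4×30×8×450) = 170.64 kN/bolt; interior L_c = 105 − 33 = 72, R_n = 259.2 kN/bolt. φR_n = 0.75 × (3×170.64 + 3×259.2) = 967.1 kN.
Tension yield (gross): A_g = 390×8 = 3120 mm². φR_n = 0.90 × 300 × 3120 = 842.4 kN.
Tension rupture (net): A_n = (390 − 3×35)×8 = 2280 mm² (U = 1.0, A_e = A_n). φR_n = 0.75 × 450 × 2280 = 769.5 kN.
Governing: min(1491.8, 967.1, 842.4, 769.5) = 769.5 kN → net-section rupture.

769.5 kN (net-section rupture governs)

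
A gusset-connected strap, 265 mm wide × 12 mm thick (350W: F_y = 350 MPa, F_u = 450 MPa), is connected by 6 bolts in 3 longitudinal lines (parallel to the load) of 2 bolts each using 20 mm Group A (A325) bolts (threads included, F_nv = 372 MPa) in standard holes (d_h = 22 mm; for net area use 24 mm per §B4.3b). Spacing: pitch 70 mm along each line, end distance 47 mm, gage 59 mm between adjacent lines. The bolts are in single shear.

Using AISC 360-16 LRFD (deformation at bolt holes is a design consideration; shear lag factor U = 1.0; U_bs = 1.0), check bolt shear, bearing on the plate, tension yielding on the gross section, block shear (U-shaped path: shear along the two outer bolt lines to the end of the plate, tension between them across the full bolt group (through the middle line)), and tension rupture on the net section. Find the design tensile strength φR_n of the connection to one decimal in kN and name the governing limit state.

Bolt shear: A_b = π(20)²/4 = 314.16 mm². φR_n = 0.75 × 372 × 314.16 × 6 × 1 = 525.9 kN.
Bearing (12 mm plate, F_u = 450 MPa): end bolts L_c = 47 − 22/2 = 36, R_n = min(1.2×36×12×450, 2.4×20×12×450) = 233.28 kN/bolt; interior L_c = 70 − 22 = 48, R_n = 259.2 kN/bolt. φR_n = 0.75 × (3×233.28 + 3×259.2) = 1108.1 kN.
Tension yield (gross): A_g = 265×12 = 3180 mm². φR_n = 0.90 × 350 × 3180 = 1001.7 kN.
Block shear: shear path 2×[47+1×70] = 2×117 mm, A_gv = 2808, A_nv = 2×(117 − 1.5×24)×12 = 1944 mm²; tension across gage: (118 − 2×24)×12 = 840 mm². R_n = min(0.6×450×1944, 0.6×350×2808) + 1.0×450×840 = min(524.88, 589.68) + 378 = 902.88 kN. φR_n = 0.75 × 902.88 = 677.2 kN.
Tension rupture (net): A_n = (265 − 3×24)×12 = 2316 mm² (U = 1.0, A_e = A_n). φR_n = 0.75 × 450 × 2316 = 781.7 kN.
Governing: min(525.9, 1108.1, 1001.7, 677.2, 781.7) = 525.9 kN → bolt shear.

525.9 kN (bolt shear governs)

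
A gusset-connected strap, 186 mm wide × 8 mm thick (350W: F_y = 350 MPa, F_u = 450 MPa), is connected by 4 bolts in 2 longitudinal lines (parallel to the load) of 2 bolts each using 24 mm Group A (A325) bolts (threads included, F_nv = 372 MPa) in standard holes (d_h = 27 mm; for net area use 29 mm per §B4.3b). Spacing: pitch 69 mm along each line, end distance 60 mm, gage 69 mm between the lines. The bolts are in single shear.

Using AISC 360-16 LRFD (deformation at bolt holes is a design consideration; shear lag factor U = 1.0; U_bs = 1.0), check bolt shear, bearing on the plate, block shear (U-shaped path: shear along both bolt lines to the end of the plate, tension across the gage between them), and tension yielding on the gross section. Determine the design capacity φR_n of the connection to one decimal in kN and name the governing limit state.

385.0 kN (block shear governs)

Bolt shear: A_b = π(24)²/4 = 452.39 mm². φR_n = 0.75 × 372 × 452.39 × 4 × 1 = 504.9 kN.
Bearing (8 mm plate, F_u = 450 MPa): end bolts L_c = 60 − 27/2 = 46.5, R_n = min(1.2×46.5×8×450, 2.4×24×8×450) = 200.88 kN/bolt; interior L_c = 69 − 27 = 42, R_n = 181.44 kN/bolt. φR_n = 0.75 × (2×200.88 + 2×181.44) = 573.5 kN.
Block shear: shear path 2×[60+1×69] = 2×129 mm, A_gv = 2064, A_nv = 2×(129 − 1.5×29)×8 = 1368 mm²; tension across gage: (69 − 1×29)×8 = 320 mm². R_n = min(0.6×450×1368, 0.6×350×2064) + 1.0×450×320 = min(369.36, 433.44) + 144 = 513.36 kN. φR_n = 0.75 × 513.36 = 385.0 kN.
Tension yield (gross): A_g = 186×8 = 1488 mm². φR_n = 0.90 × 350 × 1488 = 468.7 kN.
Governing: min(504.9, 573.5, 385.0, 468.7) = 385.0 kN → block shear.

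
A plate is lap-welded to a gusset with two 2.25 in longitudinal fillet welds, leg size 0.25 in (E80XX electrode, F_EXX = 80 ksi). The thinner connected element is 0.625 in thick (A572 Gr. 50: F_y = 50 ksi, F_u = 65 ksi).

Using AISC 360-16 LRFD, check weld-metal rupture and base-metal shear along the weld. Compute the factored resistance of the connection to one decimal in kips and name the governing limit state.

Weld metal: throat = 0.707×0.25 = 0.17675 in, L = 2×2.25 = 4.5 in. φR_n = 0.75 × 0.6 × 80 × 0.17675 × 4.5 = 28.6 kips.
Base metal shear (0.625 in plate): yield φR_n = 1.0×0.6×50×0.625×4.5 = 84.4 kips; rupture φR_n = 0.75×0.6×65×0.625×4.5 = 82.3 kips; take 82.3 kips (rupture).
Governing: min(28.6, 82.3) = 28.6 kips → weld metal.

28.6 kips (weld metal governs)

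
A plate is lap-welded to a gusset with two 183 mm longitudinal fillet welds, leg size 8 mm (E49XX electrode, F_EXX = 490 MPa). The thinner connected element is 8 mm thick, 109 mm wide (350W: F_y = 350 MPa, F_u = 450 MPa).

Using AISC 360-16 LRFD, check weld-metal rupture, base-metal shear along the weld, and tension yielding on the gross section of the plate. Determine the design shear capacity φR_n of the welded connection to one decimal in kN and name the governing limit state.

Weld metal: throat = 0.707×8 = 5.656 mm, L = 2×183 = 366 mm. φR_n = 0.75 × 0.6 × 490 × 5.656 × 366 = 456.5 kN.
Base metal shear (8 mm plate): yield φR_n = 1.0×0.6×350×8×366 = 614.9 kN; rupture φR_n = 0.75×0.6×450×8×366 = 592.9 kN; take 592.9 kN (rupture).
Tension yield (gross): A_g = 109×8 = 872 mm². φR_n = 0.90 × 350 × 872 = 274.7 kN.
Governing: min(456.5, 592.9, 274.7) = 274.7 kN → gross-section yield.

274.7 kN (gross-section yield governs)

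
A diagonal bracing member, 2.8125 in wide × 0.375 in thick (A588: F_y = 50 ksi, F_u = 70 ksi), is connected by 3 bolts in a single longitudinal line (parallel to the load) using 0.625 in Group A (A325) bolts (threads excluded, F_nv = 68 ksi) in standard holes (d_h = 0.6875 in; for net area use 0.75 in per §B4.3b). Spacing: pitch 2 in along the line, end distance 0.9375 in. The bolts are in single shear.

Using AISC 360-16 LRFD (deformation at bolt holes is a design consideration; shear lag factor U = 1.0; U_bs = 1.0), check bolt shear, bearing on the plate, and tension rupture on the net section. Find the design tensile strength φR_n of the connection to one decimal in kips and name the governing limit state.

Bolt shear: A_b = π(0.625)²/4 = 0.3068 in². φR_n = 0.75 × 68 × 0.3068 × 3 × 1 = 46.9 kips.
Bearing (0.375 in plate, F_u = 70 ksi): end bolts L_c = 0.9375 − 0.6875/2 = 0.59375, R_n = min(1.2×0.59375×0.375×70, 2.4×0.625×0.375×70) = 18.703 kips/bolt; interior L_c = 2 − 0.6875 = 1.3125, R_n = 39.375 kips/bolt. φR_n = 0.75 × (1×18.703 + 2×39.375) = 73.1 kips.
Tension rupture (net): A_n = (2.8125 − 1×0.75)×0.375 = 0.77344 in² (U = 1.0, A_e = A_n). φR_n = 0.75 × 70 × 0.77344 = 40.6 kips.
Governing: min(46.9, 73.1, 40.6) = 40.6 kips → net-section rupture.

40.6 kips (net-section rupture governs)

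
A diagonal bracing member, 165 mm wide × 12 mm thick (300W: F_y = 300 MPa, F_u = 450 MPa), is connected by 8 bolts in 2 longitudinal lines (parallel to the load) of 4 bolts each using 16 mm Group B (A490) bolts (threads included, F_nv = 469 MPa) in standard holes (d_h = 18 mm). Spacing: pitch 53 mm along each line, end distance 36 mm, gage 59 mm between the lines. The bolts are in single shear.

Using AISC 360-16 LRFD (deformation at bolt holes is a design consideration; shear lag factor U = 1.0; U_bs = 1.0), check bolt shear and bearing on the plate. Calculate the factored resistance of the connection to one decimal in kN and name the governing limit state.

Bolt shear: A_b = π(16)²/4 = 201.06 mm². φR_n = 0.75 × 469 × 201.06 × 8 × 1 = 565.8 kN.
Bearing (12 mm plate, F_u = 450 MPa): end bolts L_c = 36 − 18/2 = 27, R_n = min(1.2×27×12×450, 2.4×16×12×450) = 174.96 kN/bolt; interior L_c = 53 − 18 = 35, R_n = 207.36 kN/bolt. φR_n = 0.75 × (2×174.96 + 6×207.36) = 1195.6 kN.
Governing: min(565.8, 1195.6) = 565.8 kN → bolt shear.

565.8 kN (bolt shear governs)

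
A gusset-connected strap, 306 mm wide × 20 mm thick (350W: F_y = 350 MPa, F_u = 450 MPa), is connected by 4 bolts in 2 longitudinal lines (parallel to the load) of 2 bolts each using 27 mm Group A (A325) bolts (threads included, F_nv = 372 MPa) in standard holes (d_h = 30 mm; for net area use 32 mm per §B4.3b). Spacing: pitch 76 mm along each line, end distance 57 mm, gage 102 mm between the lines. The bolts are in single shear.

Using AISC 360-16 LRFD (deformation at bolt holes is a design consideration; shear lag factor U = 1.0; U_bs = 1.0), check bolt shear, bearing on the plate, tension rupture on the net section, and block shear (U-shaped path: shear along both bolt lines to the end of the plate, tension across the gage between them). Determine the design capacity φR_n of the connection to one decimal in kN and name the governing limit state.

639.0 kN (bolt shear governs)

Bolt shear: A_b = π(27)²/4 = 572.56 mm². φR_n = 0.75 × 372 × 572.56 × 4 × 1 = 639.0 kN.
Bearing (20 mm plate, F_u = 450 MPa): end bolts L_c = 57 − 30/2 = 42, R_n = min(1.2×42×20×450, 2.4×27×20×450) = 453.6 kN/bolt; interior L_c = 76 − 30 = 46, R_n = 496.8 kN/bolt. φR_n = 0.75 × (2×453.6 + 2×496.8) = 1425.6 kN.
Tension rupture (net): A_n = (306 − 2×32)×20 = 4840 mm² (U = 1.0, A_e = A_n). φR_n = 0.75 × 450 × 4840 = 1633.5 kN.
Block shear: shear path 2×[57+1×76] = 2×133 mm, A_gv = 5320, A_nv = 2×(133 − 1.5×32)×20 = 3400 mm²; tension across gage: (102 − 1×32)×20 = 1400 mm². R_n = min(0.6×450×3400, 0.6×350×5320) + 1.0×450×1400 = min(918, 1117.2) + 630 = 1548 kN. φR_n = 0.75 × 1548 = 1161.0 kN.
Governing: min(639.0, 1425.6, 1633.5, 1161.0) = 639.0 kN → bolt shear.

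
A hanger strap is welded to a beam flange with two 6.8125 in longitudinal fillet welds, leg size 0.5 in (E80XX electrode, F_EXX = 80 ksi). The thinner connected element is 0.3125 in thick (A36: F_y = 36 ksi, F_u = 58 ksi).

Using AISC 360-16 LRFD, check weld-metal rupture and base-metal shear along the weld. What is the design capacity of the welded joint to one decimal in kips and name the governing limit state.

Weld metal: throat = 0.707×0.5 = 0.3535 in, L = 2×6.8125 = 13.625 in. φR_n = 0.75 × 0.6 × 80 × 0.3535 × 13.625 = 173.4 kips.
Base metal shear (0.3125 in plate): yield φR_n = 1.0×0.6×36×0.3125×13.625 = 92.0 kips; rupture φR_n = 0.75×0.6×58×0.3125×13.625 = 111.1 kips; take 92.0 kips (yield).
Governing: min(173.4, 92.0) = 92.0 kips → base-metal shear.

92.0 kips (base-metal shear governs)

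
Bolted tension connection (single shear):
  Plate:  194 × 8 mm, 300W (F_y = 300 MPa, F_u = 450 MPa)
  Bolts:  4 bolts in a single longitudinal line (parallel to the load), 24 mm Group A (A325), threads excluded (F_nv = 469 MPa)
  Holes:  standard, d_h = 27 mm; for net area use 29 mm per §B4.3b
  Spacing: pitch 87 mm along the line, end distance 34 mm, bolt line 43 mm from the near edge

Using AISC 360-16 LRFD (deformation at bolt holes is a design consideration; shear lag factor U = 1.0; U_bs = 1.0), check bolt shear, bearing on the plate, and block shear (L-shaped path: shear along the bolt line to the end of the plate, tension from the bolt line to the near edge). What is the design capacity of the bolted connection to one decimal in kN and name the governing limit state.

Bolt shear: A_b = π(24)²/4 = 452.39 mm². φR_n = 0.75 × 469 × 452.39 × 4 × 1 = 636.5 kN.
Bearing (8 mm plate, F_u = 450 MPa): end bolts L_c = 34 − 27/2 = 20.5, R_n = min(1.2×20.5×8×450, 2.4×24×8×450) = 88.56 kN/bolt; interior L_c = 87 − 27 = 60, R_n = 207.36 kN/bolt. φR_n = 0.75 × (1×88.56 + 3×207.36) = 533.0 kN.
Block shear: shear path 1×[34+3×87] = 1×295 mm, A_gv = 2360, A_nv = 1×(295 − 3.5×29)×8 = 1548 mm²; tension to near edge: (43 − 0.5×29)×8 = 228 mm². R_n = min(0.6×450×1548, 0.6×300×2360) + 1.0×450×228 = min(417.96, 424.8) + 102.6 = 520.56 kN. φR_n = 0.75 × 520.56 = 390.4 kN.
Governing: min(636.5, 533.0, 390.4) = 390.4 kN → block shear.

390.4 kN (block shear governs)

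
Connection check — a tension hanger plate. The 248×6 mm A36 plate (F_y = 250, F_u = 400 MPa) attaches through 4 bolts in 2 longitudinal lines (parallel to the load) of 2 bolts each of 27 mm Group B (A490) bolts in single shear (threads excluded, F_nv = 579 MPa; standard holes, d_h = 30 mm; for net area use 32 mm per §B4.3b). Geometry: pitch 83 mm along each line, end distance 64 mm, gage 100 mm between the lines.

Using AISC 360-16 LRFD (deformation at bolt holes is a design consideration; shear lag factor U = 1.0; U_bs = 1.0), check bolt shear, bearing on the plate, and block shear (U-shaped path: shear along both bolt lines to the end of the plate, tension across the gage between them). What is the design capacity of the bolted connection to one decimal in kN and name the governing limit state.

Bolt shear: A_b = π(27)²/4 = 572.56 mm². φR_n = 0.75 × 579 × 572.56 × 4 × 1 = 994.5 kN.
Bearing (6 mm plate, F_u = 400 MPa): end bolts L_c = 64 − 30/2 = 49, R_n = min(1.2×49×6×400, 2.4×27×6×400) = 141.12 kN/bolt; interior L_c = 83 − 30 = 53, R_n = 152.64 kN/bolt. φR_n = 0.75 × (2×141.12 + 2×152.64) = 440.6 kN.
Block shear: shear path 2×[64+1×83] = 2×147 mm, A_gv = 1764, A_nv = 2×(147 − 1.5×32)×6 = 1188 mm²; tension across gage: (100 − 1×32)×6 = 408 mm². R_n = min(0.6×400×1188, 0.6×250×1764) + 1.0×400×408 = min(285.12, 264.6) + 163.2 = 427.8 kN. φR_n = 0.75 × 427.8 = 320.9 kN.
Governing: min(994.5, 440.6, 320.9) = 320.9 kN → block shear.

320.9 kN (block shear governs)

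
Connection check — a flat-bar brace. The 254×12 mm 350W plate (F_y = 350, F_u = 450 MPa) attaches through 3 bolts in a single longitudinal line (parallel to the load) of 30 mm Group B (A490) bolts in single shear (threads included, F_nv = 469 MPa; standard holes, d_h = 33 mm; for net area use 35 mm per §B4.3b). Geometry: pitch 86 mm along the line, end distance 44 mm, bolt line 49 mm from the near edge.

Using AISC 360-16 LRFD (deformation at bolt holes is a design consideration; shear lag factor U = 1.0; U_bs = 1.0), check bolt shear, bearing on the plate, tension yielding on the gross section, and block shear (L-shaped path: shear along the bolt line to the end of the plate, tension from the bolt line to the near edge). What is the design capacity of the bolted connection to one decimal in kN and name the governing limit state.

439.8 kN (block shear governs)

Bolt shear: A_b = π(30)²/4 = 706.86 mm². φR_n = 0.75 × 469 × 706.86 × 3 × 1 = 745.9 kN.
Bearing (12 mm plate, F_u = 450 MPa): end bolts L_c = 44 − 33/2 = 27.5, R_n = min(1.2×27.5×12×450, 2.4×30×12×450) = 178.2 kN/bolt; interior L_c = 86 − 33 = 53, R_n = 343.44 kN/bolt. φR_n = 0.75 × (1×178.2 + 2×343.44) = 648.8 kN.
Tension yield (gross): A_g = 254×12 = 3048 mm². φR_n = 0.90 × 350 × 3048 = 960.1 kN.
Block shear: shear path 1×[44+2×86] = 1×216 mm, A_gv = 2592, A_nv = 1×(216 − 2.5×35)×12 = 1542 mm²; tension to near edge: (49 − 0.5×35)×12 = 378 mm². R_n = min(0.6×450×1542, 0.6×350×2592) + 1.0×450×378 = min(416.34, 544.32) + 170.1 = 586.44 kN. φR_n = 0.75 × 586.44 = 439.8 kN.
Governing: min(745.9, 648.8, 960.1, 439.8) = 439.8 kN → block shear.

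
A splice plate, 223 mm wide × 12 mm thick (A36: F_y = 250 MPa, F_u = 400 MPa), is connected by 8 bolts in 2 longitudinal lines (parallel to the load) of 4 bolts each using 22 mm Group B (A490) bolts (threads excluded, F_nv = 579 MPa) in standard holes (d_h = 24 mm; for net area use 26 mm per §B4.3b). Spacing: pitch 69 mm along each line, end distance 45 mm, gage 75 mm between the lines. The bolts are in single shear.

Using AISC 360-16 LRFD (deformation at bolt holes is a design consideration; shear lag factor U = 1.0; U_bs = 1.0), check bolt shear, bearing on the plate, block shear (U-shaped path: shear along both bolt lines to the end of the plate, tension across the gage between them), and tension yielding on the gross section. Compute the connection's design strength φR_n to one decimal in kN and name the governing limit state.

602.1 kN (gross-section yield governs)

Bolt shear: A_b = π(22)²/4 = 380.13 mm². φR_n = 0.75 × 579 × 380.13 × 8 × 1 = 1320.6 kN.
Bearing (12 mm plate, F_u = 400 MPa): end bolts L_c = 45 − 24/2 = 33, R_n = min(1.2×33×12×400, 2.4×22×12×400) = 190.08 kN/bolt; interior L_c = 69 − 24 = 45, R_n = 253.44 kN/bolt. φR_n = 0.75 × (2×190.08 + 6×253.44) = 1425.6 kN.
Block shear: shear path 2×[45+3×69] = 2×252 mm, A_gv = 6048, A_nv = 2×(252 − 3.5×26)×12 = 3864 mm²; tension across gage: (75 − 1×26)×12 = 588 mm². R_n = min(0.6×400×3864, 0.6×250×6048) + 1.0×400×588 = min(927.36, 907.2) + 235.2 = 1142.4 kN. φR_n = 0.75 × 1142.4 = 856.8 kN.
Tension yield (gross): A_g = 223×12 = 2676 mm². φR_n = 0.90 × 250 × 2676 = 602.1 kN.
Governing: min(1320.6, 1425.6, 856.8, 602.1) = 602.1 kN → gross-section yield.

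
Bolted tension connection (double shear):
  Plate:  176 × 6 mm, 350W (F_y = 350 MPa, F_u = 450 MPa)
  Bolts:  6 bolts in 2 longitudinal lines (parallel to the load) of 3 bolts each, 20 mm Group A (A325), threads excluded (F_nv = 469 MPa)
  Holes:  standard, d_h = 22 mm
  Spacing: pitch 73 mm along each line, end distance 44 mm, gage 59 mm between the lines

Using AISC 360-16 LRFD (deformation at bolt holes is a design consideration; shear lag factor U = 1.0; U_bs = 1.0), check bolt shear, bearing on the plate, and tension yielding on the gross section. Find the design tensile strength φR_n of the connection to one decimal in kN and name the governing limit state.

Bolt shear: A_b = π(20)²/4 = 314.16 mm². φR_n = 0.75 × 469 × 314.16 × 6 × 2 = 1326.1 kN.
Bearing (6 mm plate, F_u = 450 MPa): end bolts L_c = 44 − 22/2 = 33, R_n = min(1.2×33×6×450, 2.4×20×6×450) = 106.92 kN/bolt; interior L_c = 73 − 22 = 51, R_n = 129.6 kN/bolt. φR_n = 0.75 × (2×106.92 + 4×129.6) = 549.2 kN.
Tension yield (gross): A_g = 176×6 = 1056 mm². φR_n = 0.90 × 350 × 1056 = 332.6 kN.
Governing: min(1326.1, 549.2, 332.6) = 332.6 kN → gross-section yield.

332.6 kN (gross-section yield governs)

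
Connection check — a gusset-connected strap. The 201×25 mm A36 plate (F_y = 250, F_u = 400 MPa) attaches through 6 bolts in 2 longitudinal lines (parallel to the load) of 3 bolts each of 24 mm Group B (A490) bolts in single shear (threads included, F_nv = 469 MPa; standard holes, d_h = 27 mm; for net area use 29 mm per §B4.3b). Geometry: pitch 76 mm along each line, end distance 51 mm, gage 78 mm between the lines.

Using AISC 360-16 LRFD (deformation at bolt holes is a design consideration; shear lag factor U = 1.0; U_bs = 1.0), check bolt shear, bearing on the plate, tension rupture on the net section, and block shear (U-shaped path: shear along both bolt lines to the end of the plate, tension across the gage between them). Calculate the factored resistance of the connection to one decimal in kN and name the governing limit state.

Bolt shear: A_b = π(24)²/4 = 452.39 mm². φR_n = 0.75 × 469 × 452.39 × 6 × 1 = 954.8 kN.
Bearing (25 mm plate, F_u = 400 MPa): end bolts L_c = 51 − 27/2 = 37.5, R_n = min(1.2×37.5×25×400, 2.4×24×25×400) = 450 kN/bolt; interior L_c = 76 − 27 = 49, R_n = 576 kN/bolt. φR_n = 0.75 × (2×450 + 4×576) = 2403.0 kN.
Tension rupture (net): A_n = (201 − 2×29)×25 = 3575 mm² (U = 1.0, A_e = A_n). φR_n = 0.75 × 400 × 3575 = 1072.5 kN.
Block shear: shear path 2×[51+2×76] = 2×203 mm, A_gv = 10150, A_nv = 2×(203 − 2.5×29)×25 = 6525 mm²; tension across gage: (78 − 1×29)×25 = 1225 mm². R_n = min(0.6×400×6525, 0.6×250×10150) + 1.0×400×1225 = min(1566, 1522.5) + 490 = 2012.5 kN. φR_n = 0.75 × 2012.5 = 1509.4 kN.
Governing: min(954.8, 2403.0, 1072.5, 1509.4) = 954.8 kN → bolt shear.

954.8 kN (bolt shear governs)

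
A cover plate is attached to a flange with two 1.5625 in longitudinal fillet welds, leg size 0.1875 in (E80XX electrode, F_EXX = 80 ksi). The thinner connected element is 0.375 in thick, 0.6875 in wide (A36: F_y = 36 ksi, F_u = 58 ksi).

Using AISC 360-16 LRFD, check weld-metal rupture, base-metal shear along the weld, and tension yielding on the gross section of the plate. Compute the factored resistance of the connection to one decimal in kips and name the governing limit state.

Weld metal: throat = 0.707×0.1875 = 0.13256 in, L = 2×1.5625 = 3.125 in. φR_n = 0.75 × 0.6 × 80 × 0.13256 × 3.125 = 14.9 kips.
Base metal shear (0.375 in plate): yield φR_n = 1.0×0.6×36×0.375×3.125 = 25.3 kips; rupture φR_n = 0.75×0.6×58×0.375×3.125 = 30.6 kips; take 25.3 kips (yield).
Tension yield (gross): A_g = 0.6875×0.375 = 0.25781 in². φR_n = 0.90 × 36 × 0.25781 = 8.4 kips.
Governing: min(14.9, 25.3, 8.4) = 8.4 kips → gross-section yield.

8.4 kips (gross-section yield governs)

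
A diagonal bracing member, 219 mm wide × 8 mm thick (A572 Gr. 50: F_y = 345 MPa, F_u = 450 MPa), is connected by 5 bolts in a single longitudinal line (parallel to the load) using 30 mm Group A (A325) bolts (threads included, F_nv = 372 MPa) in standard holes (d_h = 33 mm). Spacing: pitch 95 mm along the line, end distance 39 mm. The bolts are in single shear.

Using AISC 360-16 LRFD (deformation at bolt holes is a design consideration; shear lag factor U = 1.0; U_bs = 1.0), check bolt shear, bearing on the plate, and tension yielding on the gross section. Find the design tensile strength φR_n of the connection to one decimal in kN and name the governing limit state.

544.0 kN (gross-section yield governs)

Bolt shear: A_b = π(30)²/4 = 706.86 mm². φR_n = 0.75 × 372 × 706.86 × 5 × 1 = 986.1 kN.
Bearing (8 mm plate, F_u = 450 MPa): end bolts L_c = 39 − 33/2 = 22.5, R_n = min(1.2×22.5×8×450, 2.4×30×8×450) = 97.2 kN/bolt; interior L_c = 95 − 33 = 62, R_n = 259.2 kN/bolt. φR_n = 0.75 × (1×97.2 + 4×259.2) = 850.5 kN.
Tension yield (gross): A_g = 219×8 = 1752 mm². φR_n = 0.90 × 345 × 1752 = 544.0 kN.
Governing: min(986.1, 850.5, 544.0) = 544.0 kN → gross-section yield.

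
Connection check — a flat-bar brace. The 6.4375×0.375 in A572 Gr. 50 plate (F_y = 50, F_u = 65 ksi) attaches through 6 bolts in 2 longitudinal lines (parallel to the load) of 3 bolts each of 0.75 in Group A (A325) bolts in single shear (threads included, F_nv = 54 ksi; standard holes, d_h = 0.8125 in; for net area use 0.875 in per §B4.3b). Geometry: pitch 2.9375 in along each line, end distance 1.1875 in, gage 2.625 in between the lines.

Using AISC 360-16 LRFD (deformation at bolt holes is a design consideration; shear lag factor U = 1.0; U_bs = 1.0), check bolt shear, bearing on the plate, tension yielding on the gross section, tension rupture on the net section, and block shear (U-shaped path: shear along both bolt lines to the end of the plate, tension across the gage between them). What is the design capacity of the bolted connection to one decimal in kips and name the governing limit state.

Bolt shear: A_b = π(0.75)²/4 = 0.44179 in². φR_n = 0.75 × 54 × 0.44179 × 6 × 1 = 107.4 kips.
Bearing (0.375 in plate, F_u = 65 ksi): end bolts L_c = 1.1875 − 0.8125/2 = 0.78125, R_n = min(1.2×0.78125×0.375×65, 2.4×0.75×0.375×65) = 22.852 kips/bolt; interior L_c = 2.9375 − 0.8125 = 2.125, R_n = 43.875 kips/bolt. φR_n = 0.75 × (2×22.852 + 4×43.875) = 165.9 kips.
Tension yield (gross): A_g = 6.4375×0.375 = 2.4141 in². φR_n = 0.90 × 50 × 2.4141 = 108.6 kips.
Tension rupture (net): A_n = (6.4375 − 2×0.875)×0.375 = 1.7578 in² (U = 1.0, A_e = A_n). φR_n = 0.75 × 65 × 1.7578 = 85.7 kips.
Block shear: shear path 2×[1.1875+2×2.9375] = 2×7.0625 in, A_gv = 5.2969, A_nv = 2×(7.0625 − 2.5×0.875)×0.375 = 3.6563 in²; tension across gage: (2.625 − 1×0.875)×0.375 = 0.65625 in². R_n = min(0.6×65×3.6563, 0.6×50×5.2969) + 1.0×65×0.65625 = min(142.6, 158.91) + 42.656 = 185.26 kips. φR_n = 0.75 × 185.26 = 138.9 kips.
Governing: min(107.4, 165.9, 108.6, 85.7, 138.9) = 85.7 kips → net-section rupture.

85.7 kips (net-section rupture governs)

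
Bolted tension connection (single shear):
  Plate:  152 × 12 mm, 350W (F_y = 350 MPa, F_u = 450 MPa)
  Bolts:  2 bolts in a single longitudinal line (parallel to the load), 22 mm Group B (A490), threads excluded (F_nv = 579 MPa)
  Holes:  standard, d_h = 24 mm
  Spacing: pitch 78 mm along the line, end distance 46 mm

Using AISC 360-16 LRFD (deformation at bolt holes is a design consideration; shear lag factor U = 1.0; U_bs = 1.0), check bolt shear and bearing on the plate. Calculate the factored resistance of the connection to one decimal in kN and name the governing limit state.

330.1 kN (bolt shear governs)

Bolt shear: A_b = π(22)²/4 = 380.13 mm². φR_n = 0.75 × 579 × 380.13 × 2 × 1 = 330.1 kN.
Bearing (12 mm plate, F_u = 450 MPa): end bolts L_c = 46 − 24/2 = 34, R_n = min(1.2×34×12×450, 2.4×22×12×450) = 220.32 kN/bolt; interior L_c = 78 − 24 = 54, R_n = 285.12 kN/bolt. φR_n = 0.75 × (1×220.32 + 1×285.12) = 379.1 kN.
Governing: min(330.1, 379.1) = 330.1 kN → bolt shear.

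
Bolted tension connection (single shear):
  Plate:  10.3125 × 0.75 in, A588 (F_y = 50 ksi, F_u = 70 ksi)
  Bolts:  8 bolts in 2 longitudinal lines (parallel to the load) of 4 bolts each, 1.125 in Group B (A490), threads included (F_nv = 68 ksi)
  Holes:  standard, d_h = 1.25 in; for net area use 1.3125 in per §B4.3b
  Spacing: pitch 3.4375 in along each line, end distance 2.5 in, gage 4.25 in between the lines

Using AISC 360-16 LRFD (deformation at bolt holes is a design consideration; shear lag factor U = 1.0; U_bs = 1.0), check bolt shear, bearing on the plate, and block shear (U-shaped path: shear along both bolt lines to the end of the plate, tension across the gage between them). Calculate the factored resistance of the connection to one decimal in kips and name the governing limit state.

405.6 kips (bolt shear governs)

Bolt shear: A_b = π(1.125)²/4 = 0.99402 in². φR_n = 0.75 × 68 × 0.99402 × 8 × 1 = 405.6 kips.
Bearing (0.75 in plate, F_u = 70 ksi): end bolts L_c = 2.5 − 1.25/2 = 1.875, R_n = min(1.2×1.875×0.75×70, 2.4×1.125×0.75×70) = 118.13 kips/bolt; interior L_c = 3.4375 − 1.25 = 2.1875, R_n = 137.81 kips/bolt. φR_n = 0.75 × (2×118.13 + 6×137.81) = 797.3 kips.
Block shear: shear path 2×[2.5+3×3.4375] = 2×12.8125 in, A_gv = 19.219, A_nv = 2×(12.8125 − 3.5×1.3125)×0.75 = 12.328 in²; tension across gage: (4.25 − 1×1.3125)×0.75 = 2.2031 in². R_n = min(0.6×70×12.328, 0.6×50×19.219) + 1.0×70×2.2031 = min(517.78, 576.57) + 154.22 = 672 kips. φR_n = 0.75 × 672 = 504.0 kips.
Governing: min(405.6, 797.3, 504.0) = 405.6 kips → bolt shear.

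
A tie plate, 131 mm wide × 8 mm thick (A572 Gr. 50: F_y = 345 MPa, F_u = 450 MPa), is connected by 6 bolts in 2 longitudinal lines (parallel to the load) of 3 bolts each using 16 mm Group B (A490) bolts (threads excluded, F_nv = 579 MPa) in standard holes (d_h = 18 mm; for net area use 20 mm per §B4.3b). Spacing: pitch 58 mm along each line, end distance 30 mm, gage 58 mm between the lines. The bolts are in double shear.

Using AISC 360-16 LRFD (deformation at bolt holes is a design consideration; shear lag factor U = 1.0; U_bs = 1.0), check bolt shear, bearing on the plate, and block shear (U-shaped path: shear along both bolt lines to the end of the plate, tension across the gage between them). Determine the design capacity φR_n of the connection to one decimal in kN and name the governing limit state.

Bolt shear: A_b = π(16)²/4 = 201.06 mm². φR_n = 0.75 × 579 × 201.06 × 6 × 2 = 1047.7 kN.
Bearing (8 mm plate, F_u = 450 MPa): end bolts L_c = 30 − 18/2 = 21, R_n = min(1.2×21×8×450, 2.4×16×8×450) = 90.72 kN/bolt; interior L_c = 58 − 18 = 40, R_n = 138.24 kN/bolt. φR_n = 0.75 × (2×90.72 + 4×138.24) = 550.8 kN.
Block shear: shear path 2×[30+2×58] = 2×146 mm, A_gv = 2336, A_nv = 2×(146 − 2.5×20)×8 = 1536 mm²; tension across gage: (58 − 1×20)×8 = 304 mm². R_n = min(0.6×450×1536, 0.6×345×2336) + 1.0×450×304 = min(414.72, 483.55) + 136.8 = 551.52 kN. φR_n = 0.75 × 551.52 = 413.6 kN.
Governing: min(1047.7, 550.8, 413.6) = 413.6 kN → block shear.

413.6 kN (block shear governs)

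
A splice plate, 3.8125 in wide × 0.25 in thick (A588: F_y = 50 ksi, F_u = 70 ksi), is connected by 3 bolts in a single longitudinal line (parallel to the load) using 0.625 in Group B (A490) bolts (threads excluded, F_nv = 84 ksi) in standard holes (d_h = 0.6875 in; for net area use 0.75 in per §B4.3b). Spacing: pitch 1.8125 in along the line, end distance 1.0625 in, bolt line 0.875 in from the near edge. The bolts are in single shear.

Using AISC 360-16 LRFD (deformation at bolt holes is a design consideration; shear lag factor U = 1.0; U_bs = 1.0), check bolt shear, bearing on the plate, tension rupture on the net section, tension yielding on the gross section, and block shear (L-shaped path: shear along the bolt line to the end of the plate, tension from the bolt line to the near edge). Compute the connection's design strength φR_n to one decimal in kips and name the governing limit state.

28.7 kips (block shear governs)

Bolt shear: A_b = π(0.625)²/4 = 0.3068 in². φR_n = 0.75 × 84 × 0.3068 × 3 × 1 = 58.0 kips.
Bearing (0.25 in plate, F_u = 70 ksi): end bolts L_c = 1.0625 − 0.6875/2 = 0.71875, R_n = min(1.2×0.71875×0.25×70, 2.4×0.625×0.25×70) = 15.094 kips/bolt; interior L_c = 1.8125 − 0.6875 = 1.125, R_n = 23.625 kips/bolt. φR_n = 0.75 × (1×15.094 + 2×23.625) = 46.8 kips.
Tension rupture (net): A_n = (3.8125 − 1×0.75)×0.25 = 0.76563 in² (U = 1.0, A_e = A_n). φR_n = 0.75 × 70 × 0.76563 = 40.2 kips.
Tension yield (gross): A_g = 3.8125×0.25 = 0.95313 in². φR_n = 0.90 × 50 × 0.95313 = 42.9 kips.
Block shear: shear path 1×[1.0625+2×1.8125] = 1×4.6875 in, A_gv = 1.1719, A_nv = 1×(4.6875 − 2.5×0.75)×0.25 = 0.70313 in²; tension to near edge: (0.875 − 0.5×0.75)×0.25 = 0.125 in². R_n = min(0.6×70×0.70313, 0.6×50×1.1719) + 1.0×70×0.125 = min(29.531, 35.157) + 8.75 = 38.281 kips. φR_n = 0.75 × 38.281 = 28.7 kips.
Governing: min(58.0, 46.8, 40.2, 42.9, 28.7) = 28.7 kips → block shear.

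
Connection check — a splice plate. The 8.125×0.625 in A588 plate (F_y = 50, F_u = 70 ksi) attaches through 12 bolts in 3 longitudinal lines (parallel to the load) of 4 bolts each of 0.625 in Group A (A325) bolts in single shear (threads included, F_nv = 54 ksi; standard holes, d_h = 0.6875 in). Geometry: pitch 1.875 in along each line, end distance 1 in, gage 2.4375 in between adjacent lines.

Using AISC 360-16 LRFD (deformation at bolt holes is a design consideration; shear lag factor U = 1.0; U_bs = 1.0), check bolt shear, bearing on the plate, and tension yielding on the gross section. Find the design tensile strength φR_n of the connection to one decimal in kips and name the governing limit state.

149.1 kips (bolt shear governs)

Bolt shear: A_b = π(0.625)²/4 = 0.3068 in². φR_n = 0.75 × 54 × 0.3068 × 12 × 1 = 149.1 kips.
Bearing (0.625 in plate, F_u = 70 ksi): end bolts L_c = 1 − 0.6875/2 = 0.65625, R_n = min(1.2×0.65625×0.625×70, 2.4×0.625×0.625×70) = 34.453 kips/bolt; interior L_c = 1.875 − 0.6875 = 1.1875, R_n = 62.344 kips/bolt. φR_n = 0.75 × (3×34.453 + 9×62.344) = 498.3 kips.
Tension yield (gross): A_g = 8.125×0.625 = 5.0781 in². φR_n = 0.90 × 50 × 5.0781 = 228.5 kips.
Governing: min(149.1, 498.3, 228.5) = 149.1 kips → bolt shear.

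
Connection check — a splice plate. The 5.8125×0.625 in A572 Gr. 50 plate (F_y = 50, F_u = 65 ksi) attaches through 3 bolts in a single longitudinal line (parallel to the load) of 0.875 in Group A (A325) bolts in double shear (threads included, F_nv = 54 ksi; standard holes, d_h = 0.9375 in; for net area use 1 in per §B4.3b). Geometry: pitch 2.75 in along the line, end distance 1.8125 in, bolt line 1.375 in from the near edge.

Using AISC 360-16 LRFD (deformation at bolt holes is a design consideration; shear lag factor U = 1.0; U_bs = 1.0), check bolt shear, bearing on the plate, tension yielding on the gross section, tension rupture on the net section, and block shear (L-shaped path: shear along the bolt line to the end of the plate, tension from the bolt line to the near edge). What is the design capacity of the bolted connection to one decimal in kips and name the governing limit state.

Bolt shear: A_b = π(0.875)²/4 = 0.60132 in². φR_n = 0.75 × 54 × 0.60132 × 3 × 2 = 146.1 kips.
Bearing (0.625 in plate, F_u = 65 ksi): end bolts L_c = 1.8125 − 0.9375/2 = 1.34375, R_n = min(1.2×1.34375×0.625×65, 2.4×0.875×0.625×65) = 65.508 kips/bolt; interior L_c = 2.75 − 0.9375 = 1.8125, R_n = 85.313 kips/bolt. φR_n = 0.75 × (1×65.508 + 2×85.313) = 177.1 kips.
Tension yield (gross): A_g = 5.8125×0.625 = 3.6328 in². φR_n = 0.90 × 50 × 3.6328 = 163.5 kips.
Tension rupture (net): A_n = (5.8125 − 1×1)×0.625 = 3.0078 in² (U = 1.0, A_e = A_n). φR_n = 0.75 × 65 × 3.0078 = 146.6 kips.
Block shear: shear path 1×[1.8125+2×2.75] = 1×7.3125 in, A_gv = 4.5703, A_nv = 1×(7.3125 − 2.5×1)×0.625 = 3.0078 in²; tension to near edge: (1.375 − 0.5×1)×0.625 = 0.54688 in². R_n = min(0.6×65×3.0078, 0.6×50×4.5703) + 1.0×65×0.54688 = min(117.3, 137.11) + 35.547 = 152.85 kips. φR_n = 0.75 × 152.85 = 114.6 kips.
Governing: min(146.1, 177.1, 163.5, 146.6, 114.6) = 114.6 kips → block shear.

114.6 kips (block shear governs)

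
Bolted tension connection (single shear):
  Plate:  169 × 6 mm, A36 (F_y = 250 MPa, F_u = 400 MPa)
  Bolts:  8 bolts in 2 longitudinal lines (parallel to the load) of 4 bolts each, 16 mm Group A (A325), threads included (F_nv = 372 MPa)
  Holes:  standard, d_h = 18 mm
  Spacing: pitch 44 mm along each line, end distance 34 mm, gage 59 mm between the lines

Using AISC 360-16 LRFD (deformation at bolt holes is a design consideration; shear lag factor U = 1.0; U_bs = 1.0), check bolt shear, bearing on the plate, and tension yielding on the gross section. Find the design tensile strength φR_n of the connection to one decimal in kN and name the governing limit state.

228.2 kN (gross-section yield governs)

Bolt shear: A_b = π(16)²/4 = 201.06 mm². φR_n = 0.75 × 372 × 201.06 × 8 × 1 = 448.8 kN.
Bearing (6 mm plate, F_u = 400 MPa): end bolts L_c = 34 − 18/2 = 25, R_n = min(1.2×25×6×400, 2.4×16×6×400) = 72 kN/bolt; interior L_c = 44 − 18 = 26, R_n = 74.88 kN/bolt. φR_n = 0.75 × (2×72 + 6×74.88) = 445.0 kN.
Tension yield (gross): A_g = 169×6 = 1014 mm². φR_n = 0.90 × 250 × 1014 = 228.2 kN.
Governing: min(448.8, 445.0, 228.2) = 228.2 kN → gross-section yield.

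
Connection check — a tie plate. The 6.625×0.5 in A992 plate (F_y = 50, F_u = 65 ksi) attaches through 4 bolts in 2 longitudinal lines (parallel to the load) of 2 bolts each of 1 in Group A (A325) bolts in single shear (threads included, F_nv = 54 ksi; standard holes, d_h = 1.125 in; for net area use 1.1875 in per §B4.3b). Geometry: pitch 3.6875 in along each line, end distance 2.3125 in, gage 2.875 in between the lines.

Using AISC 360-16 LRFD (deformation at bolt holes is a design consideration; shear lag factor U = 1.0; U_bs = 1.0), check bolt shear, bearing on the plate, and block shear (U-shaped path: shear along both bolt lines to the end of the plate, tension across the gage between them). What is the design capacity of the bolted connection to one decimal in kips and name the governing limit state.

127.2 kips (bolt shear governs)

Bolt shear: A_b = π(1)²/4 = 0.7854 in². φR_n = 0.75 × 54 × 0.7854 × 4 × 1 = 127.2 kips.
Bearing (0.5 in plate, F_u = 65 ksi): end bolts L_c = 2.3125 − 1.125/2 = 1.75, R_n = min(1.2×1.75×0.5×65, 2.4×1×0.5×65) = 68.25 kips/bolt; interior L_c = 3.6875 − 1.125 = 2.5625, R_n = 78 kips/bolt. φR_n = 0.75 × (2×68.25 + 2×78) = 219.4 kips.
Block shear: shear path 2×[2.3125+1×3.6875] = 2×6 in, A_gv = 6, A_nv = 2×(6 − 1.5×1.1875)×0.5 = 4.2188 in²; tension across gage: (2.875 − 1×1.1875)×0.5 = 0.84375 in². R_n = min(0.6×65×4.2188, 0.6×50×6) + 1.0×65×0.84375 = min(164.53, 180) + 54.844 = 219.37 kips. φR_n = 0.75 × 219.37 = 164.5 kips.
Governing: min(127.2, 219.4, 164.5) = 127.2 kips → bolt shear.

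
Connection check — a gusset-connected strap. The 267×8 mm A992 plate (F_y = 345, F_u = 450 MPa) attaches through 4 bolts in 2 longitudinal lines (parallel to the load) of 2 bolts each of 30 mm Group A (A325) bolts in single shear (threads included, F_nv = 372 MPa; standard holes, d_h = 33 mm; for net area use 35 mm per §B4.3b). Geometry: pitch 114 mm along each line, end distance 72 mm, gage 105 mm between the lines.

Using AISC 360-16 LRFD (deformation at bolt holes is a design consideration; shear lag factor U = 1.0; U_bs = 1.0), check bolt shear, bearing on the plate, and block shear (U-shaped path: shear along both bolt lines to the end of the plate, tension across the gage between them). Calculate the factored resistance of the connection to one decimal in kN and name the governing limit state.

621.5 kN (block shear governs)

Bolt shear: A_b = π(30)²/4 = 706.86 mm². φR_n = 0.75 × 372 × 706.86 × 4 × 1 = 788.9 kN.
Bearing (8 mm plate, F_u = 450 MPa): end bolts L_c = 72 − 33/2 = 55.5, R_n = min(1.2×55.5×8×450, 2.4×30×8×450) = 239.76 kN/bolt; interior L_c = 114 − 33 = 81, R_n = 259.2 kN/bolt. φR_n = 0.75 × (2×239.76 + 2×259.2) = 748.4 kN.
Block shear: shear path 2×[72+1×114] = 2×186 mm, A_gv = 2976, A_nv = 2×(186 − 1.5×35)×8 = 2136 mm²; tension across gage: (105 − 1×35)×8 = 560 mm². R_n = min(0.6×450×2136, 0.6×345×2976) + 1.0×450×560 = min(576.72, 616.03) + 252 = 828.72 kN. φR_n = 0.75 × 828.72 = 621.5 kN.
Governing: min(788.9, 748.4, 621.5) = 621.5 kN → block shear.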